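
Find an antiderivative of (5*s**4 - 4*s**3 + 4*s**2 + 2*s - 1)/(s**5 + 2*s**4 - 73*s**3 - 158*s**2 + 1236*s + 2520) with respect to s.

139*log(s - 7)/39 - 1367*log(s - 5)/847 + 41*log(s + 2)/336 + 73687*log(s + 6)/25168 + 575/(44*s + 264) + C

Factor the denominator: (s - 7)*(s - 5)*(s + 2)*(s + 6)**2.
Partial-fraction decomposition: 73687/(25168*(s + 6)) - 575/(44*(s + 6)**2) + 41/(336*(s + 2)) - 1367/(847*(s - 5)) + 139/(39*(s - 7)).
Integrate each term; A/(s−a) gives A·log|s−a|; A/(s−a)² gives −A/(s−a).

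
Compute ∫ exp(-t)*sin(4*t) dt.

Let I denote the integral. Integrate by parts with u = sin(4*t), dv = exp(-t) dt, so v = -exp(-t): I = -exp(-t)*sin(4*t) + 4·∫ exp(-t)*cos(4*t) dt.
Apply parts again with u = cos(4*t), dv = exp(-t) dt: ∫ exp(-t)*cos(4*t) dt = -exp(-t)*cos(4*t) − 4·I. Substituting back brings back I: I = -exp(-t)*sin(4*t) - 4*exp(-t)*cos(4*t) − 16·I.
Solving for I: (1 + 16)·I equals the remaining terms, so I = (1/17)·(-exp(-t)*sin(4*t) - 4*exp(-t)*cos(4*t)).

-exp(-t)*sin(4*t)/17 - 4*exp(-t)*cos(4*t)/17 + C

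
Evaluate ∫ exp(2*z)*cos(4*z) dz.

Let I denote the integral. Integrate by parts with u = cos(4*z), dv = exp(2*z) dz, so v = exp(2*z)/2: I = exp(2*z)*cos(4*z)/2 + 2·∫ exp(2*z)*sin(4*z) dz.
Apply parts again with u = sin(4*z), dv = exp(2*z) dz: ∫ exp(2*z)*sin(4*z) dz = exp(2*z)*sin(4*z)/2 − 2·I. Substituting back brings back I: I = exp(2*z)*sin(4*z) + exp(2*z)*cos(4*z)/2 − 4·I.
Solving for I: (1 + 4)·I equals the remaining terms, so I = (1/5)·(exp(2*z)*sin(4*z) + exp(2*z)*cos(4*z)/2).

exp(2*z)*sin(4*z)/5 + exp(2*z)*cos(4*z)/10 + C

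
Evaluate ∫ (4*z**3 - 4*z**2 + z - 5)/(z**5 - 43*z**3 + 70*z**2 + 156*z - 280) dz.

100*log(z - 5)/189 - 1175*log(z - 2)/3888 + 11*log(z + 2)/112 - 79*log(z + 7)/243 + 13/(108*z - 216) + C

Factor the denominator: (z - 5)*(z - 2)**2*(z + 2)*(z + 7).
Partial-fraction decomposition: -79/(243*(z + 7)) + 11/(112*(z + 2)) - 1175/(3888*(z - 2)) - 13/(108*(z - 2)**2) + 100/(189*(z - 5)).
Integrate each term; A/(z−a) gives A·log|z−a|; A/(z−a)² gives −A/(z−a).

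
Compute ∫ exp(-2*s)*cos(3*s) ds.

3*exp(-2*s)*sin(3*s)/13 - 2*exp(-2*s)*cos(3*s)/13 + C

Let I denote the integral. Integrate by parts with u = cos(3*s), dv = exp(-2*s) ds, so v = -exp(-2*s)/2: I = -exp(-2*s)*cos(3*s)/2 − (3/2)·∫ exp(-2*s)*sin(3*s) ds.
Apply parts again with u = sin(3*s), dv = exp(-2*s) ds: ∫ exp(-2*s)*sin(3*s) ds = -exp(-2*s)*sin(3*s)/2 + (3/2)·I. Substituting back brings back I: I = 3*exp(-2*s)*sin(3*s)/4 - exp(-2*s)*cos(3*s)/2 − (9/4)·I.
Solving for I: (1 + 9/4)·I equals the remaining terms, so I = (4/13)·(3*exp(-2*s)*sin(3*s)/4 - exp(-2*s)*cos(3*s)/2).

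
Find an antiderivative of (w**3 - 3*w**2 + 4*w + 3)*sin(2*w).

-w**3*cos(2*w)/2 + 3*w**2*sin(2*w)/4 + 3*w**2*cos(2*w)/2 - 3*w*sin(2*w)/2 - 5*w*cos(2*w)/4 + 5*sin(2*w)/8 - 9*cos(2*w)/4 + C

Use integration by parts with u = w**3 - 3*w**2 + 4*w + 3, dv = sin(2*w) dw, so v = -cos(2*w)/2.
Apply parts 3 times (tabular method): alternate signs, differentiate u down to 0, integrate dv up.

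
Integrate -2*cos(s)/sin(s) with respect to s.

-2*log(sin(s)) + C

Let u = sin(s), so du = (cos(s)) ds.
Rewriting, the integral becomes -2·∫ 1/u du = -2·log(u).
Substituting back, u = sin(s).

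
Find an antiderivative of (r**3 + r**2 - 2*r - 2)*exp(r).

Use integration by parts with u = r**3 + r**2 - 2*r - 2, dv = exp(r) dr, so v = exp(r).
Apply parts 3 times (tabular method): alternate signs, differentiate u down to 0, integrate dv up.

(r**3 - 2*r**2 + 2*r - 4)*exp(r) + C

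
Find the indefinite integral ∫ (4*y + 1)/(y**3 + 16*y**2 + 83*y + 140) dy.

Factor the denominator: (y + 4)*(y + 5)*(y + 7).
Partial-fraction decomposition: -9/(2*(y + 7)) + 19/(2*(y + 5)) - 5/(y + 4).
Integrate each term: A/(y−a) contributes A·log|y−a|.

-5*log(y + 4) + 19*log(y + 5)/2 - 9*log(y + 7)/2 + C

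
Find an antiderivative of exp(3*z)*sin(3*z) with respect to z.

exp(3*z)*sin(3*z)/6 - exp(3*z)*cos(3*z)/6 + C

Let I denote the integral. Integrate by parts with u = sin(3*z), dv = exp(3*z) dz, so v = exp(3*z)/3: I = exp(3*z)*sin(3*z)/3 − ∫ exp(3*z)*cos(3*z) dz.
Apply parts again with u = cos(3*z), dv = exp(3*z) dz: ∫ exp(3*z)*cos(3*z) dz = exp(3*z)*cos(3*z)/3 + I. Substituting back brings back I: I = exp(3*z)*sin(3*z)/3 - exp(3*z)*cos(3*z)/3 − I.
Solving for I: (1 + 1)·I equals the remaining terms, so I = (1/2)·(exp(3*z)*sin(3*z)/3 - exp(3*z)*cos(3*z)/3).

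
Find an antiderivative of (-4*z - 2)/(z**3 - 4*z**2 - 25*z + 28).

Factor the denominator: (z - 7)*(z - 1)*(z + 4).
Partial-fraction decomposition: 14/(55*(z + 4)) + 1/(5*(z - 1)) - 5/(11*(z - 7)).
Integrate each term: A/(z−a) contributes A·log|z−a|.

-5*log(z - 7)/11 + log(z - 1)/5 + 14*log(z + 4)/55 + C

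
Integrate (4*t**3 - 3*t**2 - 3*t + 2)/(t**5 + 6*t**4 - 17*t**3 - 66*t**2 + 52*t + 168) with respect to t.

37*log(t - 3)/125 - log(t - 2)/9 + 12*log(t + 2)/25 - 748*log(t + 7)/1125 + 9/(25*t + 50) + C

Factor the denominator: (t - 3)*(t - 2)*(t + 2)**2*(t + 7).
Partial-fraction decomposition: -748/(1125*(t + 7)) + 12/(25*(t + 2)) - 9/(25*(t + 2)**2) - 1/(9*(t - 2)) + 37/(125*(t - 3)).
Integrate each term; A/(t−a) gives A·log|t−a|; A/(t−a)² gives −A/(t−a).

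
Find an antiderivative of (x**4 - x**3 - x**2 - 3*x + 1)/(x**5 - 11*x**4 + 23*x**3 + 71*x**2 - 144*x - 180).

1027*log(x - 6)/168 - 461*log(x - 5)/84 + 37*log(x - 3)/120 - 5*log(x + 1)/168 + 27*log(x + 2)/280 + C

Factor the denominator: (x - 6)*(x - 5)*(x - 3)*(x + 1)*(x + 2).
Partial-fraction decomposition: 27/(280*(x + 2)) - 5/(168*(x + 1)) + 37/(120*(x - 3)) - 461/(84*(x - 5)) + 1027/(168*(x - 6)).
Integrate each term: A/(x−a) contributes A·log|x−a|.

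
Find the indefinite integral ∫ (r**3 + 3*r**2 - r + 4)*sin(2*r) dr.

Use integration by parts with u = r**3 + 3*r**2 - r + 4, dv = sin(2*r) dr, so v = -cos(2*r)/2.
Apply parts 3 times (tabular method): alternate signs, differentiate u down to 0, integrate dv up.

-r**3*cos(2*r)/2 + 3*r**2*sin(2*r)/4 - 3*r**2*cos(2*r)/2 + 3*r*sin(2*r)/2 + 5*r*cos(2*r)/4 - 5*sin(2*r)/8 - 5*cos(2*r)/4 + C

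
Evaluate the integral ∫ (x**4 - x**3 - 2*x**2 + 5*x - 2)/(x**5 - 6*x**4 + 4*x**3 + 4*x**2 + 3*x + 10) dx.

Factor the denominator: (x - 5)*(x - 2)*(x + 1)*(x**2 + 1).
Partial-fraction decomposition: (47*x + 14)/(130*(x**2 + 1)) - 7/(36*(x + 1)) - 8/(45*(x - 2)) + 473/(468*(x - 5)).
Integrate each term; A/(x−a) gives A·log|x−a|; the (Bx+D)/(x²+p²) term gives a log and an atan.

473*log(x - 5)/468 - 8*log(x - 2)/45 - 7*log(x + 1)/36 + 47*log(x**2 + 1)/260 + 7*atan(x)/65 + C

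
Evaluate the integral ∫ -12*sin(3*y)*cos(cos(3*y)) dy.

Let u = cos(3*y), so du = (-3*sin(3*y)) dy.
Rewriting, the integral becomes 4·∫ cos(u) du = 4·sin(u).
Substituting back, u = cos(3*y).

4*sin(cos(3*y)) + C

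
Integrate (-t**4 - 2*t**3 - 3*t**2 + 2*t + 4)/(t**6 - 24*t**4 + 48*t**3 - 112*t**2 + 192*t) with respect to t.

Factor the denominator: t*(t - 4)*(t - 2)*(t + 6)*(t**2 + 4).
Partial-fraction decomposition: (2*t + 3)/(40*(t**2 + 4)) + 49/(960*(t + 6)) + 9/(64*(t - 2)) - 21/(80*(t - 4)) + 1/(48*t).
Integrate each term; A/(t−a) gives A·log|t−a|; the (Bt+D)/(t²+p²) term gives a log and an atan.

log(t)/48 - 21*log(t - 4)/80 + 9*log(t - 2)/64 + 49*log(t + 6)/960 + log(t**2 + 4)/40 + 3*atan(t/2)/80 + C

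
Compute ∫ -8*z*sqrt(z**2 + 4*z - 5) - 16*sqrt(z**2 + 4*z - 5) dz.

Let u = z**2 + 4*z - 5, so du = (2*z + 4) dz.
Rewriting, the integral becomes -4·∫ √u du = -4·(2/3)u^(3/2).
Substituting back, u = z**2 + 4*z - 5.

-8*(z**2 + 4*z - 5)**(3/2)/3 + C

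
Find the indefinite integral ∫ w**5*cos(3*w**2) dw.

Let u = w², du = 2w dw; rewrite as (1/2)∫ u^2·cos(3u) du.
Now integrate by parts 2 times.

w**4*sin(3*w**2)/6 + w**2*cos(3*w**2)/9 - sin(3*w**2)/27 + C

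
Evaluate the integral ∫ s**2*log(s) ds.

Use integration by parts with u = log(s), dv = s**2 ds.
Then du = 1/s ds and v = s**3/3.

s**3*log(s)/3 - s**3/9 + C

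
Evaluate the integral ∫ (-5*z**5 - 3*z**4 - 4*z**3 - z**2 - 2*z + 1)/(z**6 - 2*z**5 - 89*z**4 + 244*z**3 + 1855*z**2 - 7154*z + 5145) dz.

Factor the denominator: (z - 7)*(z - 5)*(z - 3)*(z - 1)*(z + 7)**2.
Partial-fraction decomposition: -2251117/(1128960*(z + 7)) + 7817/(1344*(z + 7)**2) + 7/(1536*(z - 1)) - 79/(80*(z - 3)) + 9017/(1152*(z - 5)) - 1448/(147*(z - 7)).
Integrate each term; A/(z−a) gives A·log|z−a|; A/(z−a)² gives −A/(z−a).

-1448*log(z - 7)/147 + 9017*log(z - 5)/1152 - 79*log(z - 3)/80 + 7*log(z - 1)/1536 - 2251117*log(z + 7)/1128960 - 7817/(1344*z + 9408) + C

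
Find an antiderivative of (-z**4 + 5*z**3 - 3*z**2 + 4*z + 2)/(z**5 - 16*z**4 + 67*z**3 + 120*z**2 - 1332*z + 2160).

Factor the denominator: (z - 6)**2*(z - 5)*(z - 3)*(z + 4).
Partial-fraction decomposition: -319/(3150*(z + 4)) - 41/(126*(z - 3)) - 53/(18*(z - 5)) + 1067/(450*(z - 6)) - 149/(15*(z - 6)**2).
Integrate each term; A/(z−a) gives A·log|z−a|; A/(z−a)² gives −A/(z−a).

1067*log(z - 6)/450 - 53*log(z - 5)/18 - 41*log(z - 3)/126 - 319*log(z + 4)/3150 + 149/(15*z - 90) + C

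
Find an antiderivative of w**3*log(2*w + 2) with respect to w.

Use integration by parts with u = log(2*w + 2), dv = w**3 dw.
Then du = 2/(2*w + 2) dw and v = w**4/4.

w**4*log(2*w + 2)/4 - w**4/16 + w**3/12 - w**2/8 + w/4 - log(w + 1)/4 + C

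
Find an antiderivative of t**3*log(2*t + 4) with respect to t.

Use integration by parts with u = log(2*t + 4), dv = t**3 dt.
Then du = 2/(2*t + 4) dt and v = t**4/4.

t**4*log(2*t + 4)/4 - t**4/16 + t**3/6 - t**2/2 + 2*t - 4*log(t + 2) + C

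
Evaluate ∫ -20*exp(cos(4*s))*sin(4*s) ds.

Let u = cos(4*s), so du = (-4*sin(4*s)) ds.
Rewriting, the integral becomes 5·∫ e^u du = 5·e^u.
Substituting back, u = cos(4*s).

5*exp(cos(4*s)) + C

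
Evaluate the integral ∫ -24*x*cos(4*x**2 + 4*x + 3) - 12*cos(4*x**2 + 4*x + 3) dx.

-3*sin(4*x**2 + 4*x + 3) + C

Let u = 4*x**2 + 4*x + 3, so du = (8*x + 4) dx.
Rewriting, the integral becomes -3·∫ cos(u) du = -3·sin(u).
Substituting back, u = 4*x**2 + 4*x + 3.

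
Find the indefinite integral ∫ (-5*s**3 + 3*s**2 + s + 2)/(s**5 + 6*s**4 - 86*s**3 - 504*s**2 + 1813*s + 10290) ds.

Factor the denominator: (s - 7)*(s - 6)*(s + 5)*(s + 7)**2.
Partial-fraction decomposition: -38947/(33124*(s + 7)) - 1857/(364*(s + 7)**2) + 697/(528*(s + 5)) + 964/(1859*(s - 6)) - 1559/(2352*(s - 7)).
Integrate each term; A/(s−a) gives A·log|s−a|; A/(s−a)² gives −A/(s−a).

-1559*log(s - 7)/2352 + 964*log(s - 6)/1859 + 697*log(s + 5)/528 - 38947*log(s + 7)/33124 + 1857/(364*s + 2548) + C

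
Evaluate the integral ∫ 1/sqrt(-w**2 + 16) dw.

Substitute w = 4·sin(θ), so dw = 4·cos(θ) dθ and the radical becomes sqrt(-w**2 + 16) = 4·cos(θ) by the Pythagorean identity.
Integrate the resulting trig expression in θ, then back-substitute θ = asin(w/4), sin(θ) = w/4, cos(θ) = sqrt(-w**2 + 16)/4 (absorbing any constant into C).

asin(w/4) + C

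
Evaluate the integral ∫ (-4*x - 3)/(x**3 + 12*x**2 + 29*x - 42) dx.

-log(x - 1)/8 - 3*log(x + 6) + 25*log(x + 7)/8 + C

Factor the denominator: (x - 1)*(x + 6)*(x + 7).
Partial-fraction decomposition: 25/(8*(x + 7)) - 3/(x + 6) - 1/(8*(x - 1)).
Integrate each term: A/(x−a) contributes A·log|x−a|.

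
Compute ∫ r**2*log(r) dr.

r**3*log(r)/3 - r**3/9 + C

Use integration by parts with u = log(r), dv = r**2 dr.
Then du = 1/r dr and v = r**3/3.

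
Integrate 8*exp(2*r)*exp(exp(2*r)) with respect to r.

Let u = exp(2*r), so du = (2*exp(2*r)) dr.
Rewriting, the integral becomes 4·∫ e^u du = 4·e^u.
Substituting back, u = exp(2*r).

4*exp(exp(2*r)) + C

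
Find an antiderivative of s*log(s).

Use integration by parts with u = log(s), dv = s ds.
Then du = 1/s ds and v = s**2/2.

s**2*log(s)/2 - s**2/4 + C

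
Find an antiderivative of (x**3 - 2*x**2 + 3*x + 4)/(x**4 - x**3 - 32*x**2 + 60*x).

log(x)/15 + 94*log(x - 5)/165 - 5*log(x - 2)/24 + 151*log(x + 6)/264 + C

Factor the denominator: x*(x - 5)*(x - 2)*(x + 6).
Partial-fraction decomposition: 151/(264*(x + 6)) - 5/(24*(x - 2)) + 94/(165*(x - 5)) + 1/(15*x).
Integrate each term: A/(x−a) contributes A·log|x−a|.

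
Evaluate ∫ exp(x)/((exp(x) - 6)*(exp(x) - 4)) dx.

Let u = e^x, du = e^x dx.
The integral becomes ∫ du/((u-6)(u-4)); decompose into partial fractions.

log(exp(x) - 6)/2 - log(exp(x) - 4)/2 + C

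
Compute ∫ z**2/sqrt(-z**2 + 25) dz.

Substitute z = 5·sin(θ), so dz = 5·cos(θ) dθ and the radical becomes sqrt(-z**2 + 25) = 5·cos(θ) by the Pythagorean identity.
Integrate the resulting trig expression in θ, then back-substitute θ = asin(z/5), sin(θ) = z/5, cos(θ) = sqrt(-z**2 + 25)/5 (absorbing any constant into C).

-z*sqrt(-z**2 + 25)/2 + 25*asin(z/5)/2 + C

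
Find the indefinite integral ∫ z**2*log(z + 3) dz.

z**3*log(z + 3)/3 - z**3/9 + z**2/2 - 3*z + 9*log(z + 3) + C

Use integration by parts with u = log(z + 3), dv = z**2 dz.
Then du = 1/(z + 3) dz and v = z**3/3.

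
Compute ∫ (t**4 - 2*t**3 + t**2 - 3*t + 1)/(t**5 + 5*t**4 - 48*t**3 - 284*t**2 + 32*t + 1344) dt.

1744*log(t - 7)/7865 + log(t - 2)/1440 - 15283*log(t + 4)/4356 + 1783*log(t + 6)/416 - 413/(132*t + 528) + C

Factor the denominator: (t - 7)*(t - 2)*(t + 4)**2*(t + 6).
Partial-fraction decomposition: 1783/(416*(t + 6)) - 15283/(4356*(t + 4)) + 413/(132*(t + 4)**2) + 1/(1440*(t - 2)) + 1744/(7865*(t - 7)).
Integrate each term; A/(t−a) gives A·log|t−a|; A/(t−a)² gives −A/(t−a).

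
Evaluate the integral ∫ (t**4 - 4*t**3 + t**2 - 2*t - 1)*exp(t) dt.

(t**4 - 8*t**3 + 25*t**2 - 52*t + 51)*exp(t) + C

Use integration by parts with u = t**4 - 4*t**3 + t**2 - 2*t - 1, dv = exp(t) dt, so v = exp(t).
Apply parts 4 times (tabular method): alternate signs, differentiate u down to 0, integrate dv up.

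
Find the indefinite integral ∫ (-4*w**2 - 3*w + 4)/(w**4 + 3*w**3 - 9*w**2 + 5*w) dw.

Factor the denominator: w*(w - 1)**2*(w + 5).
Partial-fraction decomposition: 9/(20*(w + 5)) - 5/(4*(w - 1)) - 1/(2*(w - 1)**2) + 4/(5*w).
Integrate each term; A/(w−a) gives A·log|w−a|; A/(w−a)² gives −A/(w−a).

4*log(w)/5 - 5*log(w - 1)/4 + 9*log(w + 5)/20 + 1/(2*w - 2) + C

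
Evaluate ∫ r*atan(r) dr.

Use integration by parts with u = arctan(r), dv = r dr.
Then du = 1/(r**2 + 1) dr.

r**2*atan(r)/2 - r/2 + atan(r)/2 + C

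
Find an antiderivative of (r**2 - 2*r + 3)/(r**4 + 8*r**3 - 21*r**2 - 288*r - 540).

log(r - 6)/44 - log(r + 3)/3 + 19*log(r + 5)/11 - 17*log(r + 6)/12 + C

Factor the denominator: (r - 6)*(r + 3)*(r + 5)*(r + 6).
Partial-fraction decomposition: -17/(12*(r + 6)) + 19/(11*(r + 5)) - 1/(3*(r + 3)) + 1/(44*(r - 6)).
Integrate each term: A/(r−a) contributes A·log|r−a|.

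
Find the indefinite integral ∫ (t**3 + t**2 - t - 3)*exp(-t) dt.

Use integration by parts with u = t**3 + t**2 - t - 3, dv = exp(-t) dt, so v = -exp(-t).
Apply parts 3 times (tabular method): alternate signs, differentiate u down to 0, integrate dv up.

(-t**3 - 4*t**2 - 7*t - 4)*exp(-t) + C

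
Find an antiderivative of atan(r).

Use integration by parts with u = arctan(r), dv = dr.
Then du = 1/(r**2 + 1) dr.

r*atan(r) - log(r**2 + 1)/2 + C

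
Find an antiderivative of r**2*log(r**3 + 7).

Let u = r**3 + 7, so du = (3*r**2) dr.
The integral becomes (1/3)·∫ log(u) du; integrate by parts with u′=log(u), dv′=du.

r**3*log(r**3 + 7)/3 - r**3/3 + 7*log(r**3 + 7)/3 + C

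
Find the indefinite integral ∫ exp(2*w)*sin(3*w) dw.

2*exp(2*w)*sin(3*w)/13 - 3*exp(2*w)*cos(3*w)/13 + C

Let I denote the integral. Integrate by parts with u = sin(3*w), dv = exp(2*w) dw, so v = exp(2*w)/2: I = exp(2*w)*sin(3*w)/2 − (3/2)·∫ exp(2*w)*cos(3*w) dw.
Apply parts again with u = cos(3*w), dv = exp(2*w) dw: ∫ exp(2*w)*cos(3*w) dw = exp(2*w)*cos(3*w)/2 + (3/2)·I. Substituting back brings back I: I = exp(2*w)*sin(3*w)/2 - 3*exp(2*w)*cos(3*w)/4 − (9/4)·I.
Solving for I: (1 + 9/4)·I equals the remaining terms, so I = (4/13)·(exp(2*w)*sin(3*w)/2 - 3*exp(2*w)*cos(3*w)/4).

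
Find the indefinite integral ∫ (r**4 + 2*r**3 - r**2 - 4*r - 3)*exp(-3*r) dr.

Use integration by parts with u = r**4 + 2*r**3 - r**2 - 4*r - 3, dv = exp(-3*r) dr, so v = -exp(-3*r)/3.
Apply parts 4 times (tabular method): alternate signs, differentiate u down to 0, integrate dv up.

(-27*r**4 - 90*r**3 - 63*r**2 + 66*r + 103)*exp(-3*r)/81 + C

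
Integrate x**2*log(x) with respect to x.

x**3*log(x)/3 - x**3/9 + C

Use integration by parts with u = log(x), dv = x**2 dx.
Then du = 1/x dx and v = x**3/3.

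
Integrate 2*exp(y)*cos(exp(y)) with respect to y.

2*sin(exp(y)) + C

Let u = exp(y), so du = (exp(y)) dy.
Rewriting, the integral becomes 2·∫ cos(u) du = 2·sin(u).
Substituting back, u = exp(y).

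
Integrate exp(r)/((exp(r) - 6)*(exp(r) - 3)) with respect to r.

Let u = e^r, du = e^r dr.
The integral becomes ∫ du/((u-3)(u-6)); decompose into partial fractions.

log(exp(r) - 6)/3 - log(exp(r) - 3)/3 + C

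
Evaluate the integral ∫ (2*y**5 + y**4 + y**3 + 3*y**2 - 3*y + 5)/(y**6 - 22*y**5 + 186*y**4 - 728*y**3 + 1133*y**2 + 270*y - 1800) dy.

Factor the denominator: (y - 6)*(y - 5)**2*(y - 4)*(y - 3)*(y + 1).
Partial-fraction decomposition: -1/(560*(y + 1)) + 617/(48*(y - 3)) - 2409/(10*(y - 4)) - 357/(2*(y - 5)) - 2355/(4*(y - 5)**2) + 17159/(42*(y - 6)).
Integrate each term; A/(y−a) gives A·log|y−a|; A/(y−a)² gives −A/(y−a).

17159*log(y - 6)/42 - 357*log(y - 5)/2 - 2409*log(y - 4)/10 + 617*log(y - 3)/48 - log(y + 1)/560 + 2355/(4*y - 20) + C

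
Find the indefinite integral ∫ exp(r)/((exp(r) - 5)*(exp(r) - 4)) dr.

log(exp(r) - 5) - log(exp(r) - 4) + C

Let u = e^r, du = e^r dr.
The integral becomes ∫ du/((u-4)(u-5)); decompose into partial fractions.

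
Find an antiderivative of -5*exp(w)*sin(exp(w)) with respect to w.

Let u = exp(w), so du = (exp(w)) dw.
Rewriting, the integral becomes -5·∫ sin(u) du = -5·-cos(u).
Substituting back, u = exp(w).

5*cos(exp(w)) + C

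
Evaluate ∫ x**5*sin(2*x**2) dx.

-x**4*cos(2*x**2)/4 + x**2*sin(2*x**2)/4 + cos(2*x**2)/8 + C

Let u = x², du = 2x dx; rewrite as (1/2)∫ u^2·sin(2u) du.
Now integrate by parts 2 times.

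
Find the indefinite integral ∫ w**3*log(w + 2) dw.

Use integration by parts with u = log(w + 2), dv = w**3 dw.
Then du = 1/(w + 2) dw and v = w**4/4.

w**4*log(w + 2)/4 - w**4/16 + w**3/6 - w**2/2 + 2*w - 4*log(w + 2) + C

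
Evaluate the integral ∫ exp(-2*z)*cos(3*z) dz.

Let I denote the integral. Integrate by parts with u = cos(3*z), dv = exp(-2*z) dz, so v = -exp(-2*z)/2: I = -exp(-2*z)*cos(3*z)/2 − (3/2)·∫ exp(-2*z)*sin(3*z) dz.
Apply parts again with u = sin(3*z), dv = exp(-2*z) dz: ∫ exp(-2*z)*sin(3*z) dz = -exp(-2*z)*sin(3*z)/2 + (3/2)·I. Substituting back brings back I: I = 3*exp(-2*z)*sin(3*z)/4 - exp(-2*z)*cos(3*z)/2 − (9/4)·I.
Solving for I: (1 + 9/4)·I equals the remaining terms, so I = (4/13)·(3*exp(-2*z)*sin(3*z)/4 - exp(-2*z)*cos(3*z)/2).

3*exp(-2*z)*sin(3*z)/13 - 2*exp(-2*z)*cos(3*z)/13 + C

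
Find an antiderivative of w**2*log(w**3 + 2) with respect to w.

Let u = w**3 + 2, so du = (3*w**2) dw.
The integral becomes (1/3)·∫ log(u) du; integrate by parts with u′=log(u), dv′=du.

w**3*log(w**3 + 2)/3 - w**3/3 + 2*log(w**3 + 2)/3 + C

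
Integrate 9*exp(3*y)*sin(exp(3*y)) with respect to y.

-3*cos(exp(3*y)) + C

Let u = exp(3*y), so du = (3*exp(3*y)) dy.
Rewriting, the integral becomes 3·∫ sin(u) du = 3·-cos(u).
Substituting back, u = exp(3*y).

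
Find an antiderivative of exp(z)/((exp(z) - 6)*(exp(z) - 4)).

Let u = e^z, du = e^z dz.
The integral becomes ∫ du/((u-6)(u-4)); decompose into partial fractions.

log(exp(z) - 6)/2 - log(exp(z) - 4)/2 + C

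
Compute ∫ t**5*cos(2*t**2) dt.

Let u = t², du = 2t dt; rewrite as (1/2)∫ u^2·cos(2u) du.
Now integrate by parts 2 times.

t**4*sin(2*t**2)/4 + t**2*cos(2*t**2)/4 - sin(2*t**2)/8 + C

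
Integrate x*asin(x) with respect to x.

Use integration by parts with u = arcsin(x), dv = x dx.
Then du = 1/sqrt(-x**2 + 1) dx.

x**2*asin(x)/2 + x*sqrt(-x**2 + 1)/4 - asin(x)/4 + C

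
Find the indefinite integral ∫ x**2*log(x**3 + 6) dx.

x**3*log(x**3 + 6)/3 - x**3/3 + 2*log(x**3 + 6) + C

Let u = x**3 + 6, so du = (3*x**2) dx.
The integral becomes (1/3)·∫ log(u) du; integrate by parts with u′=log(u), dv′=du.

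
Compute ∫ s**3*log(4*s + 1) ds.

s**4*log(4*s + 1)/4 - s**4/16 + s**3/48 - s**2/128 + s/256 - log(4*s + 1)/1024 + C

Use integration by parts with u = log(4*s + 1), dv = s**3 ds.
Then du = 4/(4*s + 1) ds and v = s**4/4.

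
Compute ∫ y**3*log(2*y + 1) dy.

Use integration by parts with u = log(2*y + 1), dv = y**3 dy.
Then du = 2/(2*y + 1) dy and v = y**4/4.

y**4*log(2*y + 1)/4 - y**4/16 + y**3/24 - y**2/32 + y/32 - log(2*y + 1)/64 + C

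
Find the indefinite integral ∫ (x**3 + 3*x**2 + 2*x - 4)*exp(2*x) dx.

(4*x**3 + 6*x**2 + 2*x - 17)*exp(2*x)/8 + C

Use integration by parts with u = x**3 + 3*x**2 + 2*x - 4, dv = exp(2*x) dx, so v = exp(2*x)/2.
Apply parts 3 times (tabular method): alternate signs, differentiate u down to 0, integrate dv up.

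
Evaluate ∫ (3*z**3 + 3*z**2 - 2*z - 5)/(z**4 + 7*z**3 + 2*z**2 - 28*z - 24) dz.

9*log(z - 2)/32 + log(z + 1)/5 - 13*log(z + 2)/16 + 533*log(z + 6)/160 + C

Factor the denominator: (z - 2)*(z + 1)*(z + 2)*(z + 6).
Partial-fraction decomposition: 533/(160*(z + 6)) - 13/(16*(z + 2)) + 1/(5*(z + 1)) + 9/(32*(z - 2)).
Integrate each term: A/(z−a) contributes A·log|z−a|.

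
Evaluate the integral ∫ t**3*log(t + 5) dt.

Use integration by parts with u = log(t + 5), dv = t**3 dt.
Then du = 1/(t + 5) dt and v = t**4/4.

t**4*log(t + 5)/4 - t**4/16 + 5*t**3/12 - 25*t**2/8 + 125*t/4 - 625*log(t + 5)/4 + C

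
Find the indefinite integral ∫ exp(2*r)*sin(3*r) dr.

2*exp(2*r)*sin(3*r)/13 - 3*exp(2*r)*cos(3*r)/13 + C

Let I denote the integral. Integrate by parts with u = sin(3*r), dv = exp(2*r) dr, so v = exp(2*r)/2: I = exp(2*r)*sin(3*r)/2 − (3/2)·∫ exp(2*r)*cos(3*r) dr.
Apply parts again with u = cos(3*r), dv = exp(2*r) dr: ∫ exp(2*r)*cos(3*r) dr = exp(2*r)*cos(3*r)/2 + (3/2)·I. Substituting back brings back I: I = exp(2*r)*sin(3*r)/2 - 3*exp(2*r)*cos(3*r)/4 − (9/4)·I.
Solving for I: (1 + 9/4)·I equals the remaining terms, so I = (4/13)·(exp(2*r)*sin(3*r)/2 - 3*exp(2*r)*cos(3*r)/4).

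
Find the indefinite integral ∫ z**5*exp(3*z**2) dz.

(9*z**4 - 6*z**2 + 2)*exp(3*z**2)/54 + C

Let u = z², du = 2z dz; rewrite as (1/2)∫ u^2·exp(3u) du.
Now integrate by parts 2 times.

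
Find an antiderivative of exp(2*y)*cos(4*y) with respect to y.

Let I denote the integral. Integrate by parts with u = cos(4*y), dv = exp(2*y) dy, so v = exp(2*y)/2: I = exp(2*y)*cos(4*y)/2 + 2·∫ exp(2*y)*sin(4*y) dy.
Apply parts again with u = sin(4*y), dv = exp(2*y) dy: ∫ exp(2*y)*sin(4*y) dy = exp(2*y)*sin(4*y)/2 − 2·I. Substituting back brings back I: I = exp(2*y)*sin(4*y) + exp(2*y)*cos(4*y)/2 − 4·I.
Solving for I: (1 + 4)·I equals the remaining terms, so I = (1/5)·(exp(2*y)*sin(4*y) + exp(2*y)*cos(4*y)/2).

exp(2*y)*sin(4*y)/5 + exp(2*y)*cos(4*y)/10 + C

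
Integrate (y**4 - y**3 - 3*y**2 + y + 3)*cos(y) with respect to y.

y**4*sin(y) - y**3*sin(y) + 4*y**3*cos(y) - 15*y**2*sin(y) - 3*y**2*cos(y) + 7*y*sin(y) - 30*y*cos(y) + 33*sin(y) + 7*cos(y) + C

Use integration by parts with u = y**4 - y**3 - 3*y**2 + y + 3, dv = cos(y) dy, so v = sin(y).
Apply parts 4 times (tabular method): alternate signs, differentiate u down to 0, integrate dv up.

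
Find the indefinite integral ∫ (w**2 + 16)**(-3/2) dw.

w/(16*sqrt(w**2 + 16)) + C

Substitute w = 4·tan(θ), so dw = 4·sec(θ)^2 dθ and the radical becomes sqrt(w**2 + 16) = 4·sec(θ) by the Pythagorean identity.
Integrate the resulting trig expression in θ, then back-substitute tan(θ) = w/4, sec(θ) = sqrt(w**2 + 16)/4 (absorbing any constant into C).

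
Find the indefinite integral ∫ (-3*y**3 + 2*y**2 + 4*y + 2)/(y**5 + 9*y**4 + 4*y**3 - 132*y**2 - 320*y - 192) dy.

Factor the denominator: (y - 4)*(y + 1)*(y + 2)*(y + 4)*(y + 6).
Partial-fraction decomposition: 349/(200*(y + 6)) - 35/(16*(y + 4)) + 13/(24*(y + 2)) - 1/(25*(y + 1)) - 71/(1200*(y - 4)).
Integrate each term: A/(y−a) contributes A·log|y−a|.

-71*log(y - 4)/1200 - log(y + 1)/25 + 13*log(y + 2)/24 - 35*log(y + 4)/16 + 349*log(y + 6)/200 + C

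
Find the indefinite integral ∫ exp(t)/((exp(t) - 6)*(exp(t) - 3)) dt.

Let u = e^t, du = e^t dt.
The integral becomes ∫ du/((u-6)(u-3)); decompose into partial fractions.

log(exp(t) - 6)/3 - log(exp(t) - 3)/3 + C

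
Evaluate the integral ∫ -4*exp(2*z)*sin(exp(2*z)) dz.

Let u = exp(2*z), so du = (2*exp(2*z)) dz.
Rewriting, the integral becomes -2·∫ sin(u) du = -2·-cos(u).
Substituting back, u = exp(2*z).

2*cos(exp(2*z)) + C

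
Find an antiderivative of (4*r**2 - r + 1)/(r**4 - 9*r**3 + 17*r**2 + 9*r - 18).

139*log(r - 6)/105 - 17*log(r - 3)/12 + log(r - 1)/5 - 3*log(r + 1)/28 + C

Factor the denominator: (r - 6)*(r - 3)*(r - 1)*(r + 1).
Partial-fraction decomposition: -3/(28*(r + 1)) + 1/(5*(r - 1)) - 17/(12*(r - 3)) + 139/(105*(r - 6)).
Integrate each term: A/(r−a) contributes A·log|r−a|.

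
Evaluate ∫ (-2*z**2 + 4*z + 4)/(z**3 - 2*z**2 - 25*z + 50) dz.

-13*log(z - 5)/15 - 4*log(z - 2)/21 - 33*log(z + 5)/35 + C

Factor the denominator: (z - 5)*(z - 2)*(z + 5).
Partial-fraction decomposition: -33/(35*(z + 5)) - 4/(21*(z - 2)) - 13/(15*(z - 5)).
Integrate each term: A/(z−a) contributes A·log|z−a|.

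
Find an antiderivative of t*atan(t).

Use integration by parts with u = arctan(t), dv = t dt.
Then du = 1/(t**2 + 1) dt.

t**2*atan(t)/2 - t/2 + atan(t)/2 + C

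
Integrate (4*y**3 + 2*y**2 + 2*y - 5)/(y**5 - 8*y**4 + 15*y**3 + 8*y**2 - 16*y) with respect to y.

5*log(y)/16 - 359*log(y - 4)/1200 + log(y - 1)/6 - 9*log(y + 1)/50 - 97/(20*y - 80) + C

Factor the denominator: y*(y - 4)**2*(y - 1)*(y + 1).
Partial-fraction decomposition: -9/(50*(y + 1)) + 1/(6*(y - 1)) - 359/(1200*(y - 4)) + 97/(20*(y - 4)**2) + 5/(16*y).
Integrate each term; A/(y−a) gives A·log|y−a|; A/(y−a)² gives −A/(y−a).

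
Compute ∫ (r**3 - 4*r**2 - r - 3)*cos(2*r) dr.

Use integration by parts with u = r**3 - 4*r**2 - r - 3, dv = cos(2*r) dr, so v = sin(2*r)/2.
Apply parts 3 times (tabular method): alternate signs, differentiate u down to 0, integrate dv up.

r**3*sin(2*r)/2 - 2*r**2*sin(2*r) + 3*r**2*cos(2*r)/4 - 5*r*sin(2*r)/4 - 2*r*cos(2*r) - sin(2*r)/2 - 5*cos(2*r)/8 + C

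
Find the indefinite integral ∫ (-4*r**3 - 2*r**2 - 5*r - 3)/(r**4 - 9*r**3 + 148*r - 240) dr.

-969*log(r - 6)/40 + 578*log(r - 5)/27 - 53*log(r - 2)/72 - 241*log(r + 4)/540 + C

Factor the denominator: (r - 6)*(r - 5)*(r - 2)*(r + 4).
Partial-fraction decomposition: -241/(540*(r + 4)) - 53/(72*(r - 2)) + 578/(27*(r - 5)) - 969/(40*(r - 6)).
Integrate each term: A/(r−a) contributes A·log|r−a|.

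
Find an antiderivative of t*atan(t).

Use integration by parts with u = arctan(t), dv = t dt.
Then du = 1/(t**2 + 1) dt.

t**2*atan(t)/2 - t/2 + atan(t)/2 + C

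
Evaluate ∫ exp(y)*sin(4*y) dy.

Let I denote the integral. Integrate by parts with u = sin(4*y), dv = exp(y) dy, so v = exp(y): I = exp(y)*sin(4*y) − 4·∫ exp(y)*cos(4*y) dy.
Apply parts again with u = cos(4*y), dv = exp(y) dy: ∫ exp(y)*cos(4*y) dy = exp(y)*cos(4*y) + 4·I. Substituting back brings back I: I = exp(y)*sin(4*y) - 4*exp(y)*cos(4*y) − 16·I.
Solving for I: (1 + 16)·I equals the remaining terms, so I = (1/17)·(exp(y)*sin(4*y) - 4*exp(y)*cos(4*y)).

exp(y)*sin(4*y)/17 - 4*exp(y)*cos(4*y)/17 + C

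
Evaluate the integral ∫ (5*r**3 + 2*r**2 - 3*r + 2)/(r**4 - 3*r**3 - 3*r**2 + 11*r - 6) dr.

Factor the denominator: (r - 3)*(r - 1)**2*(r + 2).
Partial-fraction decomposition: 8/(15*(r + 2)) - 17/(6*(r - 1)) - 1/(r - 1)**2 + 73/(10*(r - 3)).
Integrate each term; A/(r−a) gives A·log|r−a|; A/(r−a)² gives −A/(r−a).

73*log(r - 3)/10 - 17*log(r - 1)/6 + 8*log(r + 2)/15 + 1/(r - 1) + C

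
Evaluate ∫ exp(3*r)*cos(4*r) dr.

Let I denote the integral. Integrate by parts with u = cos(4*r), dv = exp(3*r) dr, so v = exp(3*r)/3: I = exp(3*r)*cos(4*r)/3 + (4/3)·∫ exp(3*r)*sin(4*r) dr.
Apply parts again with u = sin(4*r), dv = exp(3*r) dr: ∫ exp(3*r)*sin(4*r) dr = exp(3*r)*sin(4*r)/3 − (4/3)·I. Substituting back brings back I: I = 4*exp(3*r)*sin(4*r)/9 + exp(3*r)*cos(4*r)/3 − (16/9)·I.
Solving for I: (1 + 16/9)·I equals the remaining terms, so I = (9/25)·(4*exp(3*r)*sin(4*r)/9 + exp(3*r)*cos(4*r)/3).

4*exp(3*r)*sin(4*r)/25 + 3*exp(3*r)*cos(4*r)/25 + C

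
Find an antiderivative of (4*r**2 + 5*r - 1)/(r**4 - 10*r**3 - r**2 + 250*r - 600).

Factor the denominator: (r - 6)*(r - 5)*(r - 4)*(r + 5).
Partial-fraction decomposition: -37/(495*(r + 5)) + 83/(18*(r - 4)) - 62/(5*(r - 5)) + 173/(22*(r - 6)).
Integrate each term: A/(r−a) contributes A·log|r−a|.

173*log(r - 6)/22 - 62*log(r - 5)/5 + 83*log(r - 4)/18 - 37*log(r + 5)/495 + C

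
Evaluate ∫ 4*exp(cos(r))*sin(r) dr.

-4*exp(cos(r)) + C

Let u = cos(r), so du = (-sin(r)) dr.
Rewriting, the integral becomes -4·∫ e^u du = -4·e^u.
Substituting back, u = cos(r).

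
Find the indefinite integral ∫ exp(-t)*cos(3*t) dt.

3*exp(-t)*sin(3*t)/10 - exp(-t)*cos(3*t)/10 + C

Let I denote the integral. Integrate by parts with u = cos(3*t), dv = exp(-t) dt, so v = -exp(-t): I = -exp(-t)*cos(3*t) − 3·∫ exp(-t)*sin(3*t) dt.
Apply parts again with u = sin(3*t), dv = exp(-t) dt: ∫ exp(-t)*sin(3*t) dt = -exp(-t)*sin(3*t) + 3·I. Substituting back brings back I: I = 3*exp(-t)*sin(3*t) - exp(-t)*cos(3*t) − 9·I.
Solving for I: (1 + 9)·I equals the remaining terms, so I = (1/10)·(3*exp(-t)*sin(3*t) - exp(-t)*cos(3*t)).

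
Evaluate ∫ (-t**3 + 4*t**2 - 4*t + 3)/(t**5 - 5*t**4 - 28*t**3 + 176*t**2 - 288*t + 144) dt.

-31*log(t - 6)/320 + 21*log(t - 2)/256 - 2*log(t - 1)/35 + 129*log(t + 6)/1792 + 3/(32*t - 64) + C

Factor the denominator: (t - 6)*(t - 2)**2*(t - 1)*(t + 6).
Partial-fraction decomposition: 129/(1792*(t + 6)) - 2/(35*(t - 1)) + 21/(256*(t - 2)) - 3/(32*(t - 2)**2) - 31/(320*(t - 6)).
Integrate each term; A/(t−a) gives A·log|t−a|; A/(t−a)² gives −A/(t−a).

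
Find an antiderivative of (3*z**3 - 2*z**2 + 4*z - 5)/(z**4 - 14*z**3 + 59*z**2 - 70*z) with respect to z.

log(z)/14 + 477*log(z - 7)/35 - 34*log(z - 5)/3 + 19*log(z - 2)/30 + C

Factor the denominator: z*(z - 7)*(z - 5)*(z - 2).
Partial-fraction decomposition: 19/(30*(z - 2)) - 34/(3*(z - 5)) + 477/(35*(z - 7)) + 1/(14*z).
Integrate each term: A/(z−a) contributes A·log|z−a|.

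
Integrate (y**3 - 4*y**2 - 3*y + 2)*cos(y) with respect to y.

Use integration by parts with u = y**3 - 4*y**2 - 3*y + 2, dv = cos(y) dy, so v = sin(y).
Apply parts 3 times (tabular method): alternate signs, differentiate u down to 0, integrate dv up.

y**3*sin(y) - 4*y**2*sin(y) + 3*y**2*cos(y) - 9*y*sin(y) - 8*y*cos(y) + 10*sin(y) - 9*cos(y) + C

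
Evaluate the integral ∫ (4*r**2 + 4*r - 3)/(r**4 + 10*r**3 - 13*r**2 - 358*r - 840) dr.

Factor the denominator: (r - 6)*(r + 4)*(r + 5)*(r + 7).
Partial-fraction decomposition: -55/(26*(r + 7)) + 7/(2*(r + 5)) - 3/(2*(r + 4)) + 3/(26*(r - 6)).
Integrate each term: A/(r−a) contributes A·log|r−a|.

3*log(r - 6)/26 - 3*log(r + 4)/2 + 7*log(r + 5)/2 - 55*log(r + 7)/26 + C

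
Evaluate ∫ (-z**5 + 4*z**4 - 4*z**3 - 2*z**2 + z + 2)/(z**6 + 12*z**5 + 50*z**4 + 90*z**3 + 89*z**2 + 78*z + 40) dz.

log(z + 1)/3 - 4*log(z + 2) + 1135*log(z + 4)/51 - 253*log(z + 5)/13 - 14*log(z**2 + 1)/221 + 10*atan(z)/221 + C

Factor the denominator: (z + 1)*(z + 2)*(z + 4)*(z + 5)*(z**2 + 1).
Partial-fraction decomposition: -2*(14*z - 5)/(221*(z**2 + 1)) - 253/(13*(z + 5)) + 1135/(51*(z + 4)) - 4/(z + 2) + 1/(3*(z + 1)).
Integrate each term; A/(z−a) gives A·log|z−a|; the (Bz+D)/(z²+p²) term gives a log and an atan.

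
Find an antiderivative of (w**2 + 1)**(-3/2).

w/sqrt(w**2 + 1) + C

Substitute w = tan(θ), so dw = sec(θ)^2 dθ and the radical becomes sqrt(w**2 + 1) = sec(θ) by the Pythagorean identity.
Integrate the resulting trig expression in θ, then back-substitute tan(θ) = w, sec(θ) = sqrt(w**2 + 1) (absorbing any constant into C).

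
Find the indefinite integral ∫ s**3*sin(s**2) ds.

-s**2*cos(s**2)/2 + sin(s**2)/2 + C

Let u = s², du = 2s ds; rewrite as (1/2)∫ u^1·sin(1u) du.
Now integrate by parts 1 time.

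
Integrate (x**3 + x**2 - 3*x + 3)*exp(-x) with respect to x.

Use integration by parts with u = x**3 + x**2 - 3*x + 3, dv = exp(-x) dx, so v = -exp(-x).
Apply parts 3 times (tabular method): alternate signs, differentiate u down to 0, integrate dv up.

(-x**3 - 4*x**2 - 5*x - 8)*exp(-x) + C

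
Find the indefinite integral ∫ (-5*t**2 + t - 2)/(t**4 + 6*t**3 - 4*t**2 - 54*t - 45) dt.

Factor the denominator: (t - 3)*(t + 1)*(t + 3)*(t + 5).
Partial-fraction decomposition: 33/(16*(t + 5)) - 25/(12*(t + 3)) + 1/(4*(t + 1)) - 11/(48*(t - 3)).
Integrate each term: A/(t−a) contributes A·log|t−a|.

-11*log(t - 3)/48 + log(t + 1)/4 - 25*log(t + 3)/12 + 33*log(t + 5)/16 + C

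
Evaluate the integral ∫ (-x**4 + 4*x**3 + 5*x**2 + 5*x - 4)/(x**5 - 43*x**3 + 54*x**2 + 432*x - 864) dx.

6*log(x - 4)/5 - 6106*log(x - 3)/3969 + 57*log(x + 4)/98 - 1007*log(x + 6)/810 + 83/(63*x - 189) + C

Factor the denominator: (x - 4)*(x - 3)**2*(x + 4)*(x + 6).
Partial-fraction decomposition: -1007/(810*(x + 6)) + 57/(98*(x + 4)) - 6106/(3969*(x - 3)) - 83/(63*(x - 3)**2) + 6/(5*(x - 4)).
Integrate each term; A/(x−a) gives A·log|x−a|; A/(x−a)² gives −A/(x−a).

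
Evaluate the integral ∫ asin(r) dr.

Use integration by parts with u = arcsin(r), dv = dr.
Then du = 1/sqrt(-r**2 + 1) dr.

r*asin(r) + sqrt(-r**2 + 1) + C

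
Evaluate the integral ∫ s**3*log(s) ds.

s**4*log(s)/4 - s**4/16 + C

Use integration by parts with u = log(s), dv = s**3 ds.
Then du = 1/s ds and v = s**4/4.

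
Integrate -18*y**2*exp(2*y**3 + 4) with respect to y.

-3*exp(2*y**3 + 4) + C

Let u = 2*y**3 + 4, so du = (6*y**2) dy.
Rewriting, the integral becomes -3·∫ e^u du = -3·e^u.
Substituting back, u = 2*y**3 + 4.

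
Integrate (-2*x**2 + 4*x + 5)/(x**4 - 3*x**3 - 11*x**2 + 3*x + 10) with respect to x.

Factor the denominator: (x - 5)*(x - 1)*(x + 1)*(x + 2).
Partial-fraction decomposition: 11/(21*(x + 2)) - 1/(12*(x + 1)) - 7/(24*(x - 1)) - 25/(168*(x - 5)).
Integrate each term: A/(x−a) contributes A·log|x−a|.

-25*log(x - 5)/168 - 7*log(x - 1)/24 - log(x + 1)/12 + 11*log(x + 2)/21 + C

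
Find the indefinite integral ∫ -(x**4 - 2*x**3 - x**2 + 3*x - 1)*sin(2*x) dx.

Use integration by parts with u = x**4 - 2*x**3 - x**2 + 3*x - 1, dv = -sin(2*x) dx, so v = cos(2*x)/2.
Apply parts 4 times (tabular method): alternate signs, differentiate u down to 0, integrate dv up.

x**4*cos(2*x)/2 - x**3*sin(2*x) - x**3*cos(2*x) + 3*x**2*sin(2*x)/2 - 2*x**2*cos(2*x) + 2*x*sin(2*x) + 3*x*cos(2*x) - 3*sin(2*x)/2 + cos(2*x)/2 + C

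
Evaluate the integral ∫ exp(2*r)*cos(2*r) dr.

exp(2*r)*sin(2*r)/4 + exp(2*r)*cos(2*r)/4 + C

Let I denote the integral. Integrate by parts with u = cos(2*r), dv = exp(2*r) dr, so v = exp(2*r)/2: I = exp(2*r)*cos(2*r)/2 + ∫ exp(2*r)*sin(2*r) dr.
Apply parts again with u = sin(2*r), dv = exp(2*r) dr: ∫ exp(2*r)*sin(2*r) dr = exp(2*r)*sin(2*r)/2 − I. Substituting back brings back I: I = exp(2*r)*sin(2*r)/2 + exp(2*r)*cos(2*r)/2 − I.
Solving for I: (1 + 1)·I equals the remaining terms, so I = (1/2)·(exp(2*r)*sin(2*r)/2 + exp(2*r)*cos(2*r)/2).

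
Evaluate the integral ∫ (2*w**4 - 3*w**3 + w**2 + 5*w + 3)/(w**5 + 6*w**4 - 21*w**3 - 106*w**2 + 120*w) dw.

log(w)/40 + 359*log(w - 4)/1080 - 4*log(w - 1)/63 - 814*log(w + 5)/135 + 1083*log(w + 6)/140 + C

Factor the denominator: w*(w - 4)*(w - 1)*(w + 5)*(w + 6).
Partial-fraction decomposition: 1083/(140*(w + 6)) - 814/(135*(w + 5)) - 4/(63*(w - 1)) + 359/(1080*(w - 4)) + 1/(40*w).
Integrate each term: A/(w−a) contributes A·log|w−a|.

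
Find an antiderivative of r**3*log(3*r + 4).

r**4*log(3*r + 4)/4 - r**4/16 + r**3/9 - 2*r**2/9 + 16*r/27 - 64*log(3*r + 4)/81 + C

Use integration by parts with u = log(3*r + 4), dv = r**3 dr.
Then du = 3/(3*r + 4) dr and v = r**4/4.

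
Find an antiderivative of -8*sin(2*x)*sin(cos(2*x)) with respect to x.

Let u = cos(2*x), so du = (-2*sin(2*x)) dx.
Rewriting, the integral becomes 4·∫ sin(u) du = 4·-cos(u).
Substituting back, u = cos(2*x).

-4*cos(cos(2*x)) + C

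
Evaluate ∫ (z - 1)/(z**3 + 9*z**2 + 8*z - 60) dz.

log(z - 2)/56 + 6*log(z + 5)/7 - 7*log(z + 6)/8 + C

Factor the denominator: (z - 2)*(z + 5)*(z + 6).
Partial-fraction decomposition: -7/(8*(z + 6)) + 6/(7*(z + 5)) + 1/(56*(z - 2)).
Integrate each term: A/(z−a) contributes A·log|z−a|.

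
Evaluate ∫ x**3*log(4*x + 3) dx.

x**4*log(4*x + 3)/4 - x**4/16 + x**3/16 - 9*x**2/128 + 27*x/256 - 81*log(4*x + 3)/1024 + C

Use integration by parts with u = log(4*x + 3), dv = x**3 dx.
Then du = 4/(4*x + 3) dx and v = x**4/4.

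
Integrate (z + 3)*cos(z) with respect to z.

z*sin(z) + 3*sin(z) + cos(z) + C

Use integration by parts with u = z + 3, dv = cos(z) dz, so v = sin(z).
Apply parts 1 times (tabular method): alternate signs, differentiate u down to 0, integrate dv up.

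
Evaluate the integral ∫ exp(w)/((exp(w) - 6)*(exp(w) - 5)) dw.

Let u = e^w, du = e^w dw.
The integral becomes ∫ du/((u-6)(u-5)); decompose into partial fractions.

log(exp(w) - 6) - log(exp(w) - 5) + C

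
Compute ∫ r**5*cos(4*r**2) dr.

r**4*sin(4*r**2)/8 + r**2*cos(4*r**2)/16 - sin(4*r**2)/64 + C

Let u = r², du = 2r dr; rewrite as (1/2)∫ u^2·cos(4u) du.
Now integrate by parts 2 times.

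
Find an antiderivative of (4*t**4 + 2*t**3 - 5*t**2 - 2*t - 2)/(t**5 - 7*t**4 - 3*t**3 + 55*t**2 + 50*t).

Factor the denominator: t*(t - 5)**2*(t + 1)*(t + 2).
Partial-fraction decomposition: 15/(49*(t + 2)) + 1/(12*(t + 1)) + 53663/(14700*(t - 5)) + 871/(70*(t - 5)**2) - 1/(25*t).
Integrate each term; A/(t−a) gives A·log|t−a|; A/(t−a)² gives −A/(t−a).

-log(t)/25 + 53663*log(t - 5)/14700 + log(t + 1)/12 + 15*log(t + 2)/49 - 871/(70*t - 350) + C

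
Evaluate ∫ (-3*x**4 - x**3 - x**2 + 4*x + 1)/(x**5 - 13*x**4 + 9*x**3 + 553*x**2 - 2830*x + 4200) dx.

-4115*log(x - 6)/26 + 707*log(x - 5)/6 + 831*log(x - 4)/22 - 289*log(x + 7)/858 - 167/(x - 5) + C

Factor the denominator: (x - 6)*(x - 5)**2*(x - 4)*(x + 7).
Partial-fraction decomposition: -289/(858*(x + 7)) + 831/(22*(x - 4)) + 707/(6*(x - 5)) + 167/(x - 5)**2 - 4115/(26*(x - 6)).
Integrate each term; A/(x−a) gives A·log|x−a|; A/(x−a)² gives −A/(x−a).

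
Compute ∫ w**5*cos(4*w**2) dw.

Let u = w², du = 2w dw; rewrite as (1/2)∫ u^2·cos(4u) du.
Now integrate by parts 2 times.

w**4*sin(4*w**2)/8 + w**2*cos(4*w**2)/16 - sin(4*w**2)/64 + C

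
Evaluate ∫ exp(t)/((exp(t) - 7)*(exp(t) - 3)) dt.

log(exp(t) - 7)/4 - log(exp(t) - 3)/4 + C

Let u = e^t, du = e^t dt.
The integral becomes ∫ du/((u-3)(u-7)); decompose into partial fractions.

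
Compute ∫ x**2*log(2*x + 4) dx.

Use integration by parts with u = log(2*x + 4), dv = x**2 dx.
Then du = 2/(2*x + 4) dx and v = x**3/3.

x**3*log(2*x + 4)/3 - x**3/9 + x**2/3 - 4*x/3 + 8*log(x + 2)/3 + C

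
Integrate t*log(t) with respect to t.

Use integration by parts with u = log(t), dv = t dt.
Then du = 1/t dt and v = t**2/2.

t**2*log(t)/2 - t**2/4 + C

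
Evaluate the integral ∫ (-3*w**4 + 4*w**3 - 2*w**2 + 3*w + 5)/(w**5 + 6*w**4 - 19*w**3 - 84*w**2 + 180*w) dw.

log(w)/36 - 139*log(w - 3)/216 + 13*log(w - 2)/112 + 487*log(w + 5)/56 - 4837*log(w + 6)/432 + C

Factor the denominator: w*(w - 3)*(w - 2)*(w + 5)*(w + 6).
Partial-fraction decomposition: -4837/(432*(w + 6)) + 487/(56*(w + 5)) + 13/(112*(w - 2)) - 139/(216*(w - 3)) + 1/(36*w).
Integrate each term: A/(w−a) contributes A·log|w−a|.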